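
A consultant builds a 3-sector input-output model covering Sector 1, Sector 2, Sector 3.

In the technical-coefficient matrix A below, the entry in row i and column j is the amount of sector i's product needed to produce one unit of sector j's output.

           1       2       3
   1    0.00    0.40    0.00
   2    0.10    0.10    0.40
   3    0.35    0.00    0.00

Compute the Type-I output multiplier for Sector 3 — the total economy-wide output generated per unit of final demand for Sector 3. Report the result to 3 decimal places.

I − A =
  [   1.00    -0.40     0.00]
  [  -0.10     0.90    -0.40]
  [  -0.35     0.00     1.00]
Cofactors of I−A, C_ij = (−1)^(i+j)·(minor ij) (rows/columns in the sector order above):
  C_11 = (0.90)(1.00) − (-0.40)(0.00) = 0.9000
  C_12 = −[(-0.10)(1.00) − (-0.40)(-0.35)] = 0.2400
  C_13 = (-0.10)(0.00) − (0.90)(-0.35) = 0.3150
  C_21 = −[(-0.40)(1.00) − (0.00)(0.00)] = 0.4000
  C_22 = (1.00)(1.00) − (0.00)(-0.35) = 1.0000
  C_23 = −[(1.00)(0.00) − (-0.40)(-0.35)] = 0.1400
  C_31 = (-0.40)(-0.40) − (0.00)(0.90) = 0.1600
  C_32 = −[(1.00)(-0.40) − (0.00)(-0.10)] = 0.4000
  C_33 = (1.00)(0.90) − (-0.40)(-0.10) = 0.8600
det(I−A) = Σ_j (I−A)_1j·C_1j = (1.00)(0.9000) + (-0.40)(0.2400) + (0.00)(0.3150) = 0.8040
adj(I−A) = Cᵀ =
  [ 0.9000   0.4000   0.1600]
  [ 0.2400   1.0000   0.4000]
  [ 0.3150   0.1400   0.8600]
(I − A)⁻¹ = adj(I−A) / det(I−A) ≈
  [   1.1194     0.4975     0.1990]
  [   0.2985     1.2438     0.4975]
  [   0.3918     0.1741     1.0697]
The output multiplier for sector j is the column-j sum of the Leontief inverse (I − A)⁻¹ = adj(I−A) / det(I−A).
Column 3 of adj(I−A): (0.1600, 0.4000, 0.8600); det(I−A) = 0.8040.
m_3 = (0.1600 + 0.4000 + 0.8600) / 0.8040 = 1.42 / 0.8040 ≈ 1.766.

m_3 = 1.766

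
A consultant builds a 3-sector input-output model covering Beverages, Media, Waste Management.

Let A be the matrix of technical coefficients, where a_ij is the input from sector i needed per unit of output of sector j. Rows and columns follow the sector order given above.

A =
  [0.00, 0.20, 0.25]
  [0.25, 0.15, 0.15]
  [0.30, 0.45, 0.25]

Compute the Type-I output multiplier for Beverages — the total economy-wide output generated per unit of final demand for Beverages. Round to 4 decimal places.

I − A =
  [   1.00    -0.20    -0.25]
  [  -0.25     0.85    -0.15]
  [  -0.30    -0.45     0.75]
Cofactors of I−A, C_ij = (−1)^(i+j)·(minor ij) (rows/columns in the sector order above):
  C_11 = (0.85)(0.75) − (-0.15)(-0.45) = 0.5700
  C_12 = −[(-0.25)(0.75) − (-0.15)(-0.30)] = 0.2325
  C_13 = (-0.25)(-0.45) − (0.85)(-0.30) = 0.3675
  C_21 = −[(-0.20)(0.75) − (-0.25)(-0.45)] = 0.2625
  C_22 = (1.00)(0.75) − (-0.25)(-0.30) = 0.6750
  C_23 = −[(1.00)(-0.45) − (-0.20)(-0.30)] = 0.5100
  C_31 = (-0.20)(-0.15) − (-0.25)(0.85) = 0.2425
  C_32 = −[(1.00)(-0.15) − (-0.25)(-0.25)] = 0.2125
  C_33 = (1.00)(0.85) − (-0.20)(-0.25) = 0.8000
det(I−A) = Σ_j (I−A)_1j·C_1j = (1.00)(0.5700) + (-0.20)(0.2325) + (-0.25)(0.3675) = 0.431625
adj(I−A) = Cᵀ =
  [ 0.5700   0.2625   0.2425]
  [ 0.2325   0.6750   0.2125]
  [ 0.3675   0.5100   0.8000]
(I − A)⁻¹ = adj(I−A) / det(I−A) ≈
  [   1.32059     0.60817     0.56183]
  [   0.53866     1.56386     0.49233]
  [   0.85143     1.18158     1.85346]
The output multiplier for sector j is the column-j sum of the Leontief inverse (I − A)⁻¹ = adj(I−A) / det(I−A).
Column B of adj(I−A): (0.5700, 0.2325, 0.3675); det(I−A) = 0.431625.
m_B = (0.5700 + 0.2325 + 0.3675) / 0.431625 = 1.17 / 0.431625 ≈ 2.7107.

m_B = 2.7107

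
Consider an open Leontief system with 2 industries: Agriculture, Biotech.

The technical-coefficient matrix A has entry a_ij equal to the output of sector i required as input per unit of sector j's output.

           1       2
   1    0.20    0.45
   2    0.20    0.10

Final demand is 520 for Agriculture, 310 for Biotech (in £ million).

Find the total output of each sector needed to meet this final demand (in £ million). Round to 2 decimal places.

x_1 = 964.29, x_2 = 558.73

I − A =
  [   0.80    -0.45]
  [  -0.20     0.90]
det(I−A) = (0.80)(0.90) − (-0.45)(-0.20) = 0.6300
adj(I−A) = [[0.90, 0.45], [0.20, 0.80]]
(I − A)⁻¹ = adj(I−A) / det(I−A) ≈
  [   1.4286     0.7143]
  [   0.3175     1.2698]
x = (I − A)⁻¹ d = adj(I−A)·d / det(I−A), with det(I−A) = 0.6300:
  x_1 = (0.90·520 + 0.45·310) / 0.6300 = 607.50 / 0.6300 ≈ 964.29
  x_2 = (0.20·520 + 0.80·310) / 0.6300 = 352.00 / 0.6300 ≈ 558.73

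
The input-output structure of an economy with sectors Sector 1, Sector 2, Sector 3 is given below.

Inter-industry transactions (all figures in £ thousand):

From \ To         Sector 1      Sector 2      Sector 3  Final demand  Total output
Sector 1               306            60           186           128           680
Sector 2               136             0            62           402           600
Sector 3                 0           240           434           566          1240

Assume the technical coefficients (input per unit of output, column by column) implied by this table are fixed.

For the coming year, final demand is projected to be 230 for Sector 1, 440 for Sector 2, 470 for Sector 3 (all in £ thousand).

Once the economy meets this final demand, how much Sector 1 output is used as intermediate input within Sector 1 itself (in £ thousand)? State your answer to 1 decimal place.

z_11 = 381.8

Technical coefficients a_ij = z_ij / X_j:
  a_11 = 306/680 = 0.45, a_21 = 136/680 = 0.20, a_31 = 0/680 = 0.00
  a_12 = 60/600 = 0.10, a_22 = 0/600 = 0.00, a_32 = 240/600 = 0.40
  a_13 = 186/1240 = 0.15, a_23 = 62/1240 = 0.05, a_33 = 434/1240 = 0.35
I − A =
  [   0.55    -0.10    -0.15]
  [  -0.20     1.00    -0.05]
  [   0.00    -0.40     0.65]
Cofactors of I−A, C_ij = (−1)^(i+j)·(minor ij) (rows/columns in the sector order above):
  C_11 = (1.00)(0.65) − (-0.05)(-0.40) = 0.6300
  C_12 = −[(-0.20)(0.65) − (-0.05)(0.00)] = 0.1300
  C_13 = (-0.20)(-0.40) − (1.00)(0.00) = 0.0800
  C_21 = −[(-0.10)(0.65) − (-0.15)(-0.40)] = 0.1250
  C_22 = (0.55)(0.65) − (-0.15)(0.00) = 0.3575
  C_23 = −[(0.55)(-0.40) − (-0.10)(0.00)] = 0.2200
  C_31 = (-0.10)(-0.05) − (-0.15)(1.00) = 0.1550
  C_32 = −[(0.55)(-0.05) − (-0.15)(-0.20)] = 0.0575
  C_33 = (0.55)(1.00) − (-0.10)(-0.20) = 0.5300
det(I−A) = Σ_j (I−A)_1j·C_1j = (0.55)(0.6300) + (-0.10)(0.1300) + (-0.15)(0.0800) = 0.3215
adj(I−A) = Cᵀ =
  [ 0.6300   0.1250   0.1550]
  [ 0.1300   0.3575   0.0575]
  [ 0.0800   0.2200   0.5300]
(I − A)⁻¹ = adj(I−A) / det(I−A) ≈
  [   1.9596     0.3888     0.4821]
  [   0.4044     1.1120     0.1788]
  [   0.2488     0.6843     1.6485]
First solve x = (I − A)⁻¹ d = adj(I−A)·d / det(I−A); in particular x_1 = (0.6300·230 + 0.1250·440 + 0.1550·470) / 0.3215 = 272.75 / 0.3215 ≈ 848.367.
Intermediate flow from 1 to 1: z_11 = a_11 · x_1 = 0.45 × 272.75 / 0.3215 = 122.7375 / 0.3215 ≈ 381.8.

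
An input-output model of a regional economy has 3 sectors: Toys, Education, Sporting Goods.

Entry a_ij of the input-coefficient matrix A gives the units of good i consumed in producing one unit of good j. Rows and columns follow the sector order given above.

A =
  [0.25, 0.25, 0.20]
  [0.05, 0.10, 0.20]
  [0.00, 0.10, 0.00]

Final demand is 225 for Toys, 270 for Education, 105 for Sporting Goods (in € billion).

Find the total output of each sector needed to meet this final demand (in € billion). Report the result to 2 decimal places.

I − A =
  [   0.75    -0.25    -0.20]
  [  -0.05     0.90    -0.20]
  [   0.00    -0.10     1.00]
Cofactors of I−A, C_ij = (−1)^(i+j)·(minor ij) (rows/columns in the sector order above):
  C_11 = (0.90)(1.00) − (-0.20)(-0.10) = 0.8800
  C_12 = −[(-0.05)(1.00) − (-0.20)(0.00)] = 0.0500
  C_13 = (-0.05)(-0.10) − (0.90)(0.00) = 0.0050
  C_21 = −[(-0.25)(1.00) − (-0.20)(-0.10)] = 0.2700
  C_22 = (0.75)(1.00) − (-0.20)(0.00) = 0.7500
  C_23 = −[(0.75)(-0.10) − (-0.25)(0.00)] = 0.0750
  C_31 = (-0.25)(-0.20) − (-0.20)(0.90) = 0.2300
  C_32 = −[(0.75)(-0.20) − (-0.20)(-0.05)] = 0.1600
  C_33 = (0.75)(0.90) − (-0.25)(-0.05) = 0.6625
det(I−A) = Σ_j (I−A)_1j·C_1j = (0.75)(0.8800) + (-0.25)(0.0500) + (-0.20)(0.0050) = 0.6465
adj(I−A) = Cᵀ =
  [ 0.8800   0.2700   0.2300]
  [ 0.0500   0.7500   0.1600]
  [ 0.0050   0.0750   0.6625]
(I − A)⁻¹ = adj(I−A) / det(I−A) ≈
  [   1.3612     0.4176     0.3558]
  [   0.0773     1.1601     0.2475]
  [   0.0077     0.1160     1.0247]
x = (I − A)⁻¹ d = adj(I−A)·d / det(I−A), with det(I−A) = 0.6465:
  x_1 = (0.8800·225 + 0.2700·270 + 0.2300·105) / 0.6465 = 295.05 / 0.6465 ≈ 456.38
  x_2 = (0.0500·225 + 0.7500·270 + 0.1600·105) / 0.6465 = 230.55 / 0.6465 ≈ 356.61
  x_3 = (0.0050·225 + 0.0750·270 + 0.6625·105) / 0.6465 = 90.9375 / 0.6465 ≈ 140.66

x_1 = 456.38, x_2 = 356.61, x_3 = 140.66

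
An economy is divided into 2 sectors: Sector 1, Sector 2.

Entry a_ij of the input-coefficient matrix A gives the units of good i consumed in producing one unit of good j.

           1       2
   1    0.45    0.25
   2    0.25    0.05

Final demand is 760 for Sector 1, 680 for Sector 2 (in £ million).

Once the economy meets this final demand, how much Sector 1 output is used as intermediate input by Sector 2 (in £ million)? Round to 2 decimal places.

I − A =
  [   0.55    -0.25]
  [  -0.25     0.95]
det(I−A) = (0.55)(0.95) − (-0.25)(-0.25) = 0.4600
adj(I−A) = [[0.95, 0.25], [0.25, 0.55]]
(I − A)⁻¹ = adj(I−A) / det(I−A) ≈
  [   2.0652     0.5435]
  [   0.5435     1.1957]
First solve x = (I − A)⁻¹ d = adj(I−A)·d / det(I−A); in particular x_2 = (0.25·760 + 0.55·680) / 0.4600 = 564.00 / 0.4600 ≈ 1226.0870.
Intermediate flow from 1 to 2: z_12 = a_12 · x_2 = 0.25 × 564.00 / 0.4600 = 141.00 / 0.4600 ≈ 306.52.

z_12 = 306.52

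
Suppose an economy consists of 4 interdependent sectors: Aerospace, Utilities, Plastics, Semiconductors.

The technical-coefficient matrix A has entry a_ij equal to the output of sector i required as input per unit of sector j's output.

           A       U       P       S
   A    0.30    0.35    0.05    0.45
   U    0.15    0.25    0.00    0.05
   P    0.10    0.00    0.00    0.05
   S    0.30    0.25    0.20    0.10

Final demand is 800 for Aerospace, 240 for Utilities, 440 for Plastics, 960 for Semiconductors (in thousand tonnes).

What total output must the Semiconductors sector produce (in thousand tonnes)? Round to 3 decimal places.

I − A =
  [   0.70    -0.35    -0.05    -0.45]
  [  -0.15     0.75     0.00    -0.05]
  [  -0.10     0.00     1.00    -0.05]
  [  -0.30    -0.25    -0.20     0.90]
Compute the cofactors C_ij = (−1)^(i+j)·(3×3 minor ij) of I−A; the adjugate is their transpose:
adj(I−A) = Cᵀ =
  [ 0.655000   0.424625   0.104125   0.356875]
  [ 0.149500   0.473750   0.028000   0.102625]
  [ 0.079375   0.056750   0.293125   0.059125]
  [ 0.277500   0.285750   0.107625   0.468750]
det(I−A) = Σ_j (I−A)_1j·C_1j = (0.70)(0.655000) + (-0.35)(0.149500) + (-0.05)(0.079375) + (-0.45)(0.277500) = 0.27733125
(I − A)⁻¹ = adj(I−A) / det(I−A) ≈
  [   2.3618     1.5311     0.3755     1.2868]
  [   0.5391     1.7082     0.1010     0.3700]
  [   0.2862     0.2046     1.0569     0.2132]
  [   1.0006     1.0304     0.3881     1.6902]
x = (I − A)⁻¹ d = adj(I−A)·d / det(I−A), with det(I−A) = 0.27733125:
  x_A = (0.655000·800 + 0.424625·240 + 0.104125·440 + 0.356875·960) / 0.27733125 = 1014.325 / 0.27733125 ≈ 3657.449
  x_U = (0.149500·800 + 0.473750·240 + 0.028000·440 + 0.102625·960) / 0.27733125 = 344.14 / 0.27733125 ≈ 1240.899
  x_P = (0.079375·800 + 0.056750·240 + 0.293125·440 + 0.059125·960) / 0.27733125 = 262.855 / 0.27733125 ≈ 947.802
  x_S = (0.277500·800 + 0.285750·240 + 0.107625·440 + 0.468750·960) / 0.27733125 = 787.935 / 0.27733125 ≈ 2841.133

x_S = 2841.133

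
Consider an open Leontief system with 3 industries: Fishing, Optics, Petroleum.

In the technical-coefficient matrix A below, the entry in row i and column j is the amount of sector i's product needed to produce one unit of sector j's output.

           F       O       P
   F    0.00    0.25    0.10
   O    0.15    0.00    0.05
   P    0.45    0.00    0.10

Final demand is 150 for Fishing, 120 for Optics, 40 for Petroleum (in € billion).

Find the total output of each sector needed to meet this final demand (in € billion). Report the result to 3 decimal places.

I − A =
  [   1.00    -0.25    -0.10]
  [  -0.15     1.00    -0.05]
  [  -0.45     0.00     0.90]
Cofactors of I−A, C_ij = (−1)^(i+j)·(minor ij) (rows/columns in the sector order above):
  C_11 = (1.00)(0.90) − (-0.05)(0.00) = 0.9000
  C_12 = −[(-0.15)(0.90) − (-0.05)(-0.45)] = 0.1575
  C_13 = (-0.15)(0.00) − (1.00)(-0.45) = 0.4500
  C_21 = −[(-0.25)(0.90) − (-0.10)(0.00)] = 0.2250
  C_22 = (1.00)(0.90) − (-0.10)(-0.45) = 0.8550
  C_23 = −[(1.00)(0.00) − (-0.25)(-0.45)] = 0.1125
  C_31 = (-0.25)(-0.05) − (-0.10)(1.00) = 0.1125
  C_32 = −[(1.00)(-0.05) − (-0.10)(-0.15)] = 0.0650
  C_33 = (1.00)(1.00) − (-0.25)(-0.15) = 0.9625
det(I−A) = Σ_j (I−A)_1j·C_1j = (1.00)(0.9000) + (-0.25)(0.1575) + (-0.10)(0.4500) = 0.815625
adj(I−A) = Cᵀ =
  [ 0.9000   0.2250   0.1125]
  [ 0.1575   0.8550   0.0650]
  [ 0.4500   0.1125   0.9625]
(I − A)⁻¹ = adj(I−A) / det(I−A) ≈
  [   1.1034     0.2759     0.1379]
  [   0.1931     1.0483     0.0797]
  [   0.5517     0.1379     1.1801]
x = (I − A)⁻¹ d = adj(I−A)·d / det(I−A), with det(I−A) = 0.815625:
  x_F = (0.9000·150 + 0.2250·120 + 0.1125·40) / 0.815625 = 166.50 / 0.815625 ≈ 204.138
  x_O = (0.1575·150 + 0.8550·120 + 0.0650·40) / 0.815625 = 128.825 / 0.815625 ≈ 157.946
  x_P = (0.4500·150 + 0.1125·120 + 0.9625·40) / 0.815625 = 119.50 / 0.815625 ≈ 146.513

x_F = 204.138, x_O = 157.946, x_P = 146.513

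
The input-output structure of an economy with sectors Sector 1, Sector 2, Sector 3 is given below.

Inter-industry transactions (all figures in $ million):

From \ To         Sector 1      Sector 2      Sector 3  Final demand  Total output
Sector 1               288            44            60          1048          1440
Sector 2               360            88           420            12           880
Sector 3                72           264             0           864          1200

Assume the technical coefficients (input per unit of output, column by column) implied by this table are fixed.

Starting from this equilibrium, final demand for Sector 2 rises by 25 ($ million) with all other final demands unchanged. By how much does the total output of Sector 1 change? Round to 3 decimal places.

Δx_1 = 2.635

Technical coefficients a_ij = z_ij / X_j:
  a_11 = 288/1440 = 0.20, a_21 = 360/1440 = 0.25, a_31 = 72/1440 = 0.05
  a_12 = 44/880 = 0.05, a_22 = 88/880 = 0.10, a_32 = 264/880 = 0.30
  a_13 = 60/1200 = 0.05, a_23 = 420/1200 = 0.35, a_33 = 0/1200 = 0.00
I − A =
  [   0.80    -0.05    -0.05]
  [  -0.25     0.90    -0.35]
  [  -0.05    -0.30     1.00]
Cofactors of I−A, C_ij = (−1)^(i+j)·(minor ij) (rows/columns in the sector order above):
  C_11 = (0.90)(1.00) − (-0.35)(-0.30) = 0.7950
  C_12 = −[(-0.25)(1.00) − (-0.35)(-0.05)] = 0.2675
  C_13 = (-0.25)(-0.30) − (0.90)(-0.05) = 0.1200
  C_21 = −[(-0.05)(1.00) − (-0.05)(-0.30)] = 0.0650
  C_22 = (0.80)(1.00) − (-0.05)(-0.05) = 0.7975
  C_23 = −[(0.80)(-0.30) − (-0.05)(-0.05)] = 0.2425
  C_31 = (-0.05)(-0.35) − (-0.05)(0.90) = 0.0625
  C_32 = −[(0.80)(-0.35) − (-0.05)(-0.25)] = 0.2925
  C_33 = (0.80)(0.90) − (-0.05)(-0.25) = 0.7075
det(I−A) = Σ_j (I−A)_1j·C_1j = (0.80)(0.7950) + (-0.05)(0.2675) + (-0.05)(0.1200) = 0.616625
adj(I−A) = Cᵀ =
  [ 0.7950   0.0650   0.0625]
  [ 0.2675   0.7975   0.2925]
  [ 0.1200   0.2425   0.7075]
(I − A)⁻¹ = adj(I−A) / det(I−A) ≈
  [   1.2893     0.1054     0.1014]
  [   0.4338     1.2933     0.4744]
  [   0.1946     0.3933     1.1474]
Δx = (I − A)⁻¹ Δd with Δd having +25 in the Sector 2 component and 0 elsewhere.
So Δx_1 = L_12 · (+25), where L_12 = adj(I−A)_12 / det(I−A) = 0.0650 / 0.616625.
Δx_1 = 0.0650 × (+25) / 0.616625 = 1.625 / 0.616625 ≈ 2.635.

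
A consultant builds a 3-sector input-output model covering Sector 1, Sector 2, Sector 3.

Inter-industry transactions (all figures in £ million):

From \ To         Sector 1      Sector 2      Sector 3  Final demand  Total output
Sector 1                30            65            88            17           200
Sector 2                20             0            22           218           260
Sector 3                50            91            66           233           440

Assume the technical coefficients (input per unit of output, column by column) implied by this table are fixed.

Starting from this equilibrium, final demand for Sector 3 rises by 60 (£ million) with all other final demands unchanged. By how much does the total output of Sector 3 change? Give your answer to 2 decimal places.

Δx_3 = 79.04

Technical coefficients a_ij = z_ij / X_j:
  a_11 = 30/200 = 0.15, a_21 = 20/200 = 0.10, a_31 = 50/200 = 0.25
  a_12 = 65/260 = 0.25, a_22 = 0/260 = 0.00, a_32 = 91/260 = 0.35
  a_13 = 88/440 = 0.20, a_23 = 22/440 = 0.05, a_33 = 66/440 = 0.15
I − A =
  [   0.85    -0.25    -0.20]
  [  -0.10     1.00    -0.05]
  [  -0.25    -0.35     0.85]
Cofactors of I−A, C_ij = (−1)^(i+j)·(minor ij) (rows/columns in the sector order above):
  C_11 = (1.00)(0.85) − (-0.05)(-0.35) = 0.8325
  C_12 = −[(-0.10)(0.85) − (-0.05)(-0.25)] = 0.0975
  C_13 = (-0.10)(-0.35) − (1.00)(-0.25) = 0.2850
  C_21 = −[(-0.25)(0.85) − (-0.20)(-0.35)] = 0.2825
  C_22 = (0.85)(0.85) − (-0.20)(-0.25) = 0.6725
  C_23 = −[(0.85)(-0.35) − (-0.25)(-0.25)] = 0.3600
  C_31 = (-0.25)(-0.05) − (-0.20)(1.00) = 0.2125
  C_32 = −[(0.85)(-0.05) − (-0.20)(-0.10)] = 0.0625
  C_33 = (0.85)(1.00) − (-0.25)(-0.10) = 0.8250
det(I−A) = Σ_j (I−A)_1j·C_1j = (0.85)(0.8325) + (-0.25)(0.0975) + (-0.20)(0.2850) = 0.62625
adj(I−A) = Cᵀ =
  [ 0.8325   0.2825   0.2125]
  [ 0.0975   0.6725   0.0625]
  [ 0.2850   0.3600   0.8250]
(I − A)⁻¹ = adj(I−A) / det(I−A) ≈
  [   1.3293     0.4511     0.3393]
  [   0.1557     1.0739     0.0998]
  [   0.4551     0.5749     1.3174]
Δx = (I − A)⁻¹ Δd with Δd having +60 in the Sector 3 component and 0 elsewhere.
So Δx_3 = L_33 · (+60), where L_33 = adj(I−A)_33 / det(I−A) = 0.8250 / 0.62625.
Δx_3 = 0.8250 × (+60) / 0.62625 = 49.50 / 0.62625 ≈ 79.04.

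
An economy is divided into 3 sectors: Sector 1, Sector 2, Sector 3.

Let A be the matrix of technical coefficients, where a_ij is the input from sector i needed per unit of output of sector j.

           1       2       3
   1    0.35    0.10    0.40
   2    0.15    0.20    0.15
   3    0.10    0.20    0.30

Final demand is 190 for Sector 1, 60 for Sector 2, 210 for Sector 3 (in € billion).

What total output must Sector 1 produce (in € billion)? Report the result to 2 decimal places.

I − A =
  [   0.65    -0.10    -0.40]
  [  -0.15     0.80    -0.15]
  [  -0.10    -0.20     0.70]
Cofactors of I−A, C_ij = (−1)^(i+j)·(minor ij) (rows/columns in the sector order above):
  C_11 = (0.80)(0.70) − (-0.15)(-0.20) = 0.5300
  C_12 = −[(-0.15)(0.70) − (-0.15)(-0.10)] = 0.1200
  C_13 = (-0.15)(-0.20) − (0.80)(-0.10) = 0.1100
  C_21 = −[(-0.10)(0.70) − (-0.40)(-0.20)] = 0.1500
  C_22 = (0.65)(0.70) − (-0.40)(-0.10) = 0.4150
  C_23 = −[(0.65)(-0.20) − (-0.10)(-0.10)] = 0.1400
  C_31 = (-0.10)(-0.15) − (-0.40)(0.80) = 0.3350
  C_32 = −[(0.65)(-0.15) − (-0.40)(-0.15)] = 0.1575
  C_33 = (0.65)(0.80) − (-0.10)(-0.15) = 0.5050
det(I−A) = Σ_j (I−A)_1j·C_1j = (0.65)(0.5300) + (-0.10)(0.1200) + (-0.40)(0.1100) = 0.2885
adj(I−A) = Cᵀ =
  [ 0.5300   0.1500   0.3350]
  [ 0.1200   0.4150   0.1575]
  [ 0.1100   0.1400   0.5050]
(I − A)⁻¹ = adj(I−A) / det(I−A) ≈
  [   1.8371     0.5199     1.1612]
  [   0.4159     1.4385     0.5459]
  [   0.3813     0.4853     1.7504]
x = (I − A)⁻¹ d = adj(I−A)·d / det(I−A), with det(I−A) = 0.2885:
  x_1 = (0.5300·190 + 0.1500·60 + 0.3350·210) / 0.2885 = 180.05 / 0.2885 ≈ 624.09
  x_2 = (0.1200·190 + 0.4150·60 + 0.1575·210) / 0.2885 = 80.775 / 0.2885 ≈ 279.98
  x_3 = (0.1100·190 + 0.1400·60 + 0.5050·210) / 0.2885 = 135.35 / 0.2885 ≈ 469.15

x_1 = 624.09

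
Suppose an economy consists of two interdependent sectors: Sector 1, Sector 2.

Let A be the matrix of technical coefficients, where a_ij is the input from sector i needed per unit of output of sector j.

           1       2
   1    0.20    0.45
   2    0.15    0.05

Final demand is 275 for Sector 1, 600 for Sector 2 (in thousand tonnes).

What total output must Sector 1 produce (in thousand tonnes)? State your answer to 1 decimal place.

x_1 = 767.1

I − A =
  [   0.80    -0.45]
  [  -0.15     0.95]
det(I−A) = (0.80)(0.95) − (-0.45)(-0.15) = 0.6925
adj(I−A) = [[0.95, 0.45], [0.15, 0.80]]
(I − A)⁻¹ = adj(I−A) / det(I−A) ≈
  [   1.3718     0.6498]
  [   0.2166     1.1552]
x = (I − A)⁻¹ d = adj(I−A)·d / det(I−A), with det(I−A) = 0.6925:
  x_1 = (0.95·275 + 0.45·600) / 0.6925 = 531.25 / 0.6925 ≈ 767.1
  x_2 = (0.15·275 + 0.80·600) / 0.6925 = 521.25 / 0.6925 ≈ 752.7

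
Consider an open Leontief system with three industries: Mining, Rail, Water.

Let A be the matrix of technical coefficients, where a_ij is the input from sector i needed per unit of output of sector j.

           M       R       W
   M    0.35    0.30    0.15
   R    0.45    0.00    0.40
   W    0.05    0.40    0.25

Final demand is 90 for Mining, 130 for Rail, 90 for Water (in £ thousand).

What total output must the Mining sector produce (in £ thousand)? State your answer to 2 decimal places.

x_M = 473.42

I − A =
  [   0.65    -0.30    -0.15]
  [  -0.45     1.00    -0.40]
  [  -0.05    -0.40     0.75]
Cofactors of I−A, C_ij = (−1)^(i+j)·(minor ij) (rows/columns in the sector order above):
  C_11 = (1.00)(0.75) − (-0.40)(-0.40) = 0.5900
  C_12 = −[(-0.45)(0.75) − (-0.40)(-0.05)] = 0.3575
  C_13 = (-0.45)(-0.40) − (1.00)(-0.05) = 0.2300
  C_21 = −[(-0.30)(0.75) − (-0.15)(-0.40)] = 0.2850
  C_22 = (0.65)(0.75) − (-0.15)(-0.05) = 0.4800
  C_23 = −[(0.65)(-0.40) − (-0.30)(-0.05)] = 0.2750
  C_31 = (-0.30)(-0.40) − (-0.15)(1.00) = 0.2700
  C_32 = −[(0.65)(-0.40) − (-0.15)(-0.45)] = 0.3275
  C_33 = (0.65)(1.00) − (-0.30)(-0.45) = 0.5150
det(I−A) = Σ_j (I−A)_1j·C_1j = (0.65)(0.5900) + (-0.30)(0.3575) + (-0.15)(0.2300) = 0.24175
adj(I−A) = Cᵀ =
  [ 0.5900   0.2850   0.2700]
  [ 0.3575   0.4800   0.3275]
  [ 0.2300   0.2750   0.5150]
(I − A)⁻¹ = adj(I−A) / det(I−A) ≈
  [   2.4405     1.1789     1.1169]
  [   1.4788     1.9855     1.3547]
  [   0.9514     1.1375     2.1303]
x = (I − A)⁻¹ d = adj(I−A)·d / det(I−A), with det(I−A) = 0.24175:
  x_M = (0.5900·90 + 0.2850·130 + 0.2700·90) / 0.24175 = 114.45 / 0.24175 ≈ 473.42
  x_R = (0.3575·90 + 0.4800·130 + 0.3275·90) / 0.24175 = 124.05 / 0.24175 ≈ 513.13
  x_W = (0.2300·90 + 0.2750·130 + 0.5150·90) / 0.24175 = 102.80 / 0.24175 ≈ 425.23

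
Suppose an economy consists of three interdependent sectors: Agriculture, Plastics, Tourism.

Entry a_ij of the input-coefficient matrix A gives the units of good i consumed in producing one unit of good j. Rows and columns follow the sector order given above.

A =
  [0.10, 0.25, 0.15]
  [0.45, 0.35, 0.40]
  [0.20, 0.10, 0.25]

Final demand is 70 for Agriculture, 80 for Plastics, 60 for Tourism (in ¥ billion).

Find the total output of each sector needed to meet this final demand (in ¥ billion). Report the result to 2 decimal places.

x_A = 218.19, x_P = 391.27, x_T = 190.35

I − A =
  [   0.90    -0.25    -0.15]
  [  -0.45     0.65    -0.40]
  [  -0.20    -0.10     0.75]
Cofactors of I−A, C_ij = (−1)^(i+j)·(minor ij) (rows/columns in the sector order above):
  C_11 = (0.65)(0.75) − (-0.40)(-0.10) = 0.4475
  C_12 = −[(-0.45)(0.75) − (-0.40)(-0.20)] = 0.4175
  C_13 = (-0.45)(-0.10) − (0.65)(-0.20) = 0.1750
  C_21 = −[(-0.25)(0.75) − (-0.15)(-0.10)] = 0.2025
  C_22 = (0.90)(0.75) − (-0.15)(-0.20) = 0.6450
  C_23 = −[(0.90)(-0.10) − (-0.25)(-0.20)] = 0.1400
  C_31 = (-0.25)(-0.40) − (-0.15)(0.65) = 0.1975
  C_32 = −[(0.90)(-0.40) − (-0.15)(-0.45)] = 0.4275
  C_33 = (0.90)(0.65) − (-0.25)(-0.45) = 0.4725
det(I−A) = Σ_j (I−A)_1j·C_1j = (0.90)(0.4475) + (-0.25)(0.4175) + (-0.15)(0.1750) = 0.272125
adj(I−A) = Cᵀ =
  [ 0.4475   0.2025   0.1975]
  [ 0.4175   0.6450   0.4275]
  [ 0.1750   0.1400   0.4725]
(I − A)⁻¹ = adj(I−A) / det(I−A) ≈
  [   1.6445     0.7441     0.7258]
  [   1.5342     2.3702     1.5710]
  [   0.6431     0.5145     1.7363]
x = (I − A)⁻¹ d = adj(I−A)·d / det(I−A), with det(I−A) = 0.272125:
  x_A = (0.4475·70 + 0.2025·80 + 0.1975·60) / 0.272125 = 59.375 / 0.272125 ≈ 218.19
  x_P = (0.4175·70 + 0.6450·80 + 0.4275·60) / 0.272125 = 106.475 / 0.272125 ≈ 391.27
  x_T = (0.1750·70 + 0.1400·80 + 0.4725·60) / 0.272125 = 51.80 / 0.272125 ≈ 190.35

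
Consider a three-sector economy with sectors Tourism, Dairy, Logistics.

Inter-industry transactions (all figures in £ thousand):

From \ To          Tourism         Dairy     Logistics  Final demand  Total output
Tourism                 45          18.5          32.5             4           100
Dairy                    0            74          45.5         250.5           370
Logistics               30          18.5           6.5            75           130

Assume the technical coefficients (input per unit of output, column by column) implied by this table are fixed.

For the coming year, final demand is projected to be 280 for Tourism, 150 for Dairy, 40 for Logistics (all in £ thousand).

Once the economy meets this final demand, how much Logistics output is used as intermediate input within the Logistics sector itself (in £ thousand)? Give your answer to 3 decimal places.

Technical coefficients a_ij = z_ij / X_j:
  a_TT = 45/100 = 0.45, a_DT = 0/100 = 0.00, a_LT = 30/100 = 0.30
  a_TD = 18.5/370 = 0.05, a_DD = 74/370 = 0.20, a_LD = 18.5/370 = 0.05
  a_TL = 32.5/130 = 0.25, a_DL = 45.5/130 = 0.35, a_LL = 6.5/130 = 0.05
I − A =
  [   0.55    -0.05    -0.25]
  [   0.00     0.80    -0.35]
  [  -0.30    -0.05     0.95]
Cofactors of I−A, C_ij = (−1)^(i+j)·(minor ij) (rows/columns in the sector order above):
  C_11 = (0.80)(0.95) − (-0.35)(-0.05) = 0.7425
  C_12 = −[(0.00)(0.95) − (-0.35)(-0.30)] = 0.1050
  C_13 = (0.00)(-0.05) − (0.80)(-0.30) = 0.2400
  C_21 = −[(-0.05)(0.95) − (-0.25)(-0.05)] = 0.0600
  C_22 = (0.55)(0.95) − (-0.25)(-0.30) = 0.4475
  C_23 = −[(0.55)(-0.05) − (-0.05)(-0.30)] = 0.0425
  C_31 = (-0.05)(-0.35) − (-0.25)(0.80) = 0.2175
  C_32 = −[(0.55)(-0.35) − (-0.25)(0.00)] = 0.1925
  C_33 = (0.55)(0.80) − (-0.05)(0.00) = 0.4400
det(I−A) = Σ_j (I−A)_1j·C_1j = (0.55)(0.7425) + (-0.05)(0.1050) + (-0.25)(0.2400) = 0.343125
adj(I−A) = Cᵀ =
  [ 0.7425   0.0600   0.2175]
  [ 0.1050   0.4475   0.1925]
  [ 0.2400   0.0425   0.4400]
(I − A)⁻¹ = adj(I−A) / det(I−A) ≈
  [   2.1639     0.1749     0.6339]
  [   0.3060     1.3042     0.5610]
  [   0.6995     0.1239     1.2823]
First solve x = (I − A)⁻¹ d = adj(I−A)·d / det(I−A); in particular x_L = (0.2400·280 + 0.0425·150 + 0.4400·40) / 0.343125 = 91.175 / 0.343125 ≈ 265.71949.
Intermediate flow from L to L: z_LL = a_LL · x_L = 0.05 × 91.175 / 0.343125 = 4.55875 / 0.343125 ≈ 13.286.

z_LL = 13.286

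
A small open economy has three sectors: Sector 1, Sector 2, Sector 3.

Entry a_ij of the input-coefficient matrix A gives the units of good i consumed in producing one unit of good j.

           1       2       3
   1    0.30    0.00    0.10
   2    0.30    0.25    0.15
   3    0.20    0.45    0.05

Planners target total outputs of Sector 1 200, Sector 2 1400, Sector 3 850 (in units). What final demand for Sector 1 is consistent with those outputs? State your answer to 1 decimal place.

d_1 = 55.0

I − A =
  [   0.70     0.00    -0.10]
  [  -0.30     0.75    -0.15]
  [  -0.20    -0.45     0.95]
d = (I − A) x:
  d_1 = (+0.70)·200 + (+0.00)·1400 + (-0.10)·850 = 55.0
  d_2 = (-0.30)·200 + (+0.75)·1400 + (-0.15)·850 = 862.5
  d_3 = (-0.20)·200 + (-0.45)·1400 + (+0.95)·850 = 137.5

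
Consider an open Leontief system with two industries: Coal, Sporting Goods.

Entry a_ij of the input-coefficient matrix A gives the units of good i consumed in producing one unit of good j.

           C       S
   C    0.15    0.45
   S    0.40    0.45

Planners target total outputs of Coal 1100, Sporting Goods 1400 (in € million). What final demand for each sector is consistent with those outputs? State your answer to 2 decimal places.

I − A =
  [   0.85    -0.45]
  [  -0.40     0.55]
d = (I − A) x:
  d_C = (+0.85)·1100 + (-0.45)·1400 = 305.00
  d_S = (-0.40)·1100 + (+0.55)·1400 = 330.00

d_C = 305.00, d_S = 330.00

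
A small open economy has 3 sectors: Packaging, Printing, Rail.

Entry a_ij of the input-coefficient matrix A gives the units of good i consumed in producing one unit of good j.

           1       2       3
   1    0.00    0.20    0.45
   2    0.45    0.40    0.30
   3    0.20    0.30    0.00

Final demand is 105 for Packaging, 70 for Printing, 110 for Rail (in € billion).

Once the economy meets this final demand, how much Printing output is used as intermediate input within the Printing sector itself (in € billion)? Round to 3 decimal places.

z_22 = 235.328

I − A =
  [   1.00    -0.20    -0.45]
  [  -0.45     0.60    -0.30]
  [  -0.20    -0.30     1.00]
Cofactors of I−A, C_ij = (−1)^(i+j)·(minor ij) (rows/columns in the sector order above):
  C_11 = (0.60)(1.00) − (-0.30)(-0.30) = 0.5100
  C_12 = −[(-0.45)(1.00) − (-0.30)(-0.20)] = 0.5100
  C_13 = (-0.45)(-0.30) − (0.60)(-0.20) = 0.2550
  C_21 = −[(-0.20)(1.00) − (-0.45)(-0.30)] = 0.3350
  C_22 = (1.00)(1.00) − (-0.45)(-0.20) = 0.9100
  C_23 = −[(1.00)(-0.30) − (-0.20)(-0.20)] = 0.3400
  C_31 = (-0.20)(-0.30) − (-0.45)(0.60) = 0.3300
  C_32 = −[(1.00)(-0.30) − (-0.45)(-0.45)] = 0.5025
  C_33 = (1.00)(0.60) − (-0.20)(-0.45) = 0.5100
det(I−A) = Σ_j (I−A)_1j·C_1j = (1.00)(0.5100) + (-0.20)(0.5100) + (-0.45)(0.2550) = 0.29325
adj(I−A) = Cᵀ =
  [ 0.5100   0.3350   0.3300]
  [ 0.5100   0.9100   0.5025]
  [ 0.2550   0.3400   0.5100]
(I − A)⁻¹ = adj(I−A) / det(I−A) ≈
  [   1.7391     1.1424     1.1253]
  [   1.7391     3.1032     1.7136]
  [   0.8696     1.1594     1.7391]
First solve x = (I − A)⁻¹ d = adj(I−A)·d / det(I−A); in particular x_2 = (0.5100·105 + 0.9100·70 + 0.5025·110) / 0.29325 = 172.525 / 0.29325 ≈ 588.32055.
Intermediate flow from 2 to 2: z_22 = a_22 · x_2 = 0.40 × 172.525 / 0.29325 = 69.01 / 0.29325 ≈ 235.328.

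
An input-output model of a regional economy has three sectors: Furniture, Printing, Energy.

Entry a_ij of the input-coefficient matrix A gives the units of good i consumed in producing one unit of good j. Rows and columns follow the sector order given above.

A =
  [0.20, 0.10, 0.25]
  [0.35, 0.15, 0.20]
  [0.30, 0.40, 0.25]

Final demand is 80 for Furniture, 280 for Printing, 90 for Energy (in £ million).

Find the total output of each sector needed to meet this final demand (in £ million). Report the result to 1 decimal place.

I − A =
  [   0.80    -0.10    -0.25]
  [  -0.35     0.85    -0.20]
  [  -0.30    -0.40     0.75]
Cofactors of I−A, C_ij = (−1)^(i+j)·(minor ij) (rows/columns in the sector order above):
  C_11 = (0.85)(0.75) − (-0.20)(-0.40) = 0.5575
  C_12 = −[(-0.35)(0.75) − (-0.20)(-0.30)] = 0.3225
  C_13 = (-0.35)(-0.40) − (0.85)(-0.30) = 0.3950
  C_21 = −[(-0.10)(0.75) − (-0.25)(-0.40)] = 0.1750
  C_22 = (0.80)(0.75) − (-0.25)(-0.30) = 0.5250
  C_23 = −[(0.80)(-0.40) − (-0.10)(-0.30)] = 0.3500
  C_31 = (-0.10)(-0.20) − (-0.25)(0.85) = 0.2325
  C_32 = −[(0.80)(-0.20) − (-0.25)(-0.35)] = 0.2475
  C_33 = (0.80)(0.85) − (-0.10)(-0.35) = 0.6450
det(I−A) = Σ_j (I−A)_1j·C_1j = (0.80)(0.5575) + (-0.10)(0.3225) + (-0.25)(0.3950) = 0.3150
adj(I−A) = Cᵀ =
  [ 0.5575   0.1750   0.2325]
  [ 0.3225   0.5250   0.2475]
  [ 0.3950   0.3500   0.6450]
(I − A)⁻¹ = adj(I−A) / det(I−A) ≈
  [   1.7698     0.5556     0.7381]
  [   1.0238     1.6667     0.7857]
  [   1.2540     1.1111     2.0476]
x = (I − A)⁻¹ d = adj(I−A)·d / det(I−A), with det(I−A) = 0.3150:
  x_1 = (0.5575·80 + 0.1750·280 + 0.2325·90) / 0.3150 = 114.525 / 0.3150 ≈ 363.6
  x_2 = (0.3225·80 + 0.5250·280 + 0.2475·90) / 0.3150 = 195.075 / 0.3150 ≈ 619.3
  x_3 = (0.3950·80 + 0.3500·280 + 0.6450·90) / 0.3150 = 187.65 / 0.3150 ≈ 595.7

x_1 = 363.6, x_2 = 619.3, x_3 = 595.7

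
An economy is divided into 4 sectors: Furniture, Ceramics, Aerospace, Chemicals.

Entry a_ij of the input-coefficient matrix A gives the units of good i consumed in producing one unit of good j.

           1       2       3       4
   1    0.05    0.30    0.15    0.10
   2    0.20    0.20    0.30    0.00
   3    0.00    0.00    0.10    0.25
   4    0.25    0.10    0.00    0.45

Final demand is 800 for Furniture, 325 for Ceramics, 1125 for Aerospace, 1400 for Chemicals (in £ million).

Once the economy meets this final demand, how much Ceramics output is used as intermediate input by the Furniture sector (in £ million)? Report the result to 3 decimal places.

I − A =
  [   0.95    -0.30    -0.15    -0.10]
  [  -0.20     0.80    -0.30     0.00]
  [   0.00     0.00     0.90    -0.25]
  [  -0.25    -0.10     0.00     0.55]
Compute the cofactors C_ij = (−1)^(i+j)·(3×3 minor ij) of I−A; the adjugate is their transpose:
adj(I−A) = Cᵀ =
  [ 0.388500   0.161250   0.118500   0.124500]
  [ 0.117750   0.438375   0.165750   0.096750]
  [ 0.055000   0.042500   0.363000   0.175000]
  [ 0.198000   0.153000   0.084000   0.630000]
det(I−A) = Σ_j (I−A)_1j·C_1j = (0.95)(0.388500) + (-0.30)(0.117750) + (-0.15)(0.055000) + (-0.10)(0.198000) = 0.3057
(I − A)⁻¹ = adj(I−A) / det(I−A) ≈
  [   1.2709     0.5275     0.3876     0.4073]
  [   0.3852     1.4340     0.5422     0.3165]
  [   0.1799     0.1390     1.1874     0.5725]
  [   0.6477     0.5005     0.2748     2.0608]
First solve x = (I − A)⁻¹ d = adj(I−A)·d / det(I−A); in particular x_1 = (0.388500·800 + 0.161250·325 + 0.118500·1125 + 0.124500·1400) / 0.3057 = 670.81875 / 0.3057 ≈ 2194.36948.
Intermediate flow from 2 to 1: z_21 = a_21 · x_1 = 0.20 × 670.81875 / 0.3057 = 134.16375 / 0.3057 ≈ 438.874.

z_21 = 438.874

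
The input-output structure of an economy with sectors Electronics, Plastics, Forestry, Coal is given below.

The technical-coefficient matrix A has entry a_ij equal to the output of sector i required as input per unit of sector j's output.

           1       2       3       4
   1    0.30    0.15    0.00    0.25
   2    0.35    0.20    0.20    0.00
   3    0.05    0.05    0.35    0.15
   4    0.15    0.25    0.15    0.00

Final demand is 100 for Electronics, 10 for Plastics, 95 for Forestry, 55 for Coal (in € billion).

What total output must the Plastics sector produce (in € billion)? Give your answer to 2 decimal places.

I − A =
  [   0.70    -0.15     0.00    -0.25]
  [  -0.35     0.80    -0.20     0.00]
  [  -0.05    -0.05     0.65    -0.15]
  [  -0.15    -0.25    -0.15     1.00]
Compute the cofactors C_ij = (−1)^(i+j)·(3×3 minor ij) of I−A; the adjugate is their transpose:
adj(I−A) = Cᵀ =
  [ 0.484500   0.136625   0.072500   0.132000]
  [ 0.234125   0.413000   0.145625   0.080375]
  [ 0.088625   0.073375   0.455625   0.090500]
  [ 0.144500   0.134750   0.115625   0.321375]
det(I−A) = Σ_j (I−A)_1j·C_1j = (0.70)(0.484500) + (-0.15)(0.234125) + (0.00)(0.088625) + (-0.25)(0.144500) = 0.26790625
(I − A)⁻¹ = adj(I−A) / det(I−A) ≈
  [   1.8085     0.5100     0.2706     0.4927]
  [   0.8739     1.5416     0.5436     0.3000]
  [   0.3308     0.2739     1.7007     0.3378]
  [   0.5394     0.5030     0.4316     1.1996]
x = (I − A)⁻¹ d = adj(I−A)·d / det(I−A), with det(I−A) = 0.26790625:
  x_1 = (0.484500·100 + 0.136625·10 + 0.072500·95 + 0.132000·55) / 0.26790625 = 63.96375 / 0.26790625 ≈ 238.75
  x_2 = (0.234125·100 + 0.413000·10 + 0.145625·95 + 0.080375·55) / 0.26790625 = 45.7975 / 0.26790625 ≈ 170.95
  x_3 = (0.088625·100 + 0.073375·10 + 0.455625·95 + 0.090500·55) / 0.26790625 = 57.858125 / 0.26790625 ≈ 215.96
  x_4 = (0.144500·100 + 0.134750·10 + 0.115625·95 + 0.321375·55) / 0.26790625 = 44.4575 / 0.26790625 ≈ 165.94

x_2 = 170.95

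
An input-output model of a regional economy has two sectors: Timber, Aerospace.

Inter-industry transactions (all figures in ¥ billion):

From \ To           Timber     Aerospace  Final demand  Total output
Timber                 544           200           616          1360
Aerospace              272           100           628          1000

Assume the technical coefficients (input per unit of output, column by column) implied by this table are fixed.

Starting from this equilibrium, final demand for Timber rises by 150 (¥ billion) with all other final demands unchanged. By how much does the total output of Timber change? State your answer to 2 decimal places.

Technical coefficients a_ij = z_ij / X_j:
  a_TT = 544/1360 = 0.40, a_AT = 272/1360 = 0.20
  a_TA = 200/1000 = 0.20, a_AA = 100/1000 = 0.10
I − A =
  [   0.60    -0.20]
  [  -0.20     0.90]
det(I−A) = (0.60)(0.90) − (-0.20)(-0.20) = 0.5000
adj(I−A) = [[0.90, 0.20], [0.20, 0.60]]
(I − A)⁻¹ = adj(I−A) / det(I−A) ≈
  [   1.8000     0.4000]
  [   0.4000     1.2000]
Δx = (I − A)⁻¹ Δd with Δd having +150 in the Timber component and 0 elsewhere.
So Δx_T = L_TT · (+150), where L_TT = adj(I−A)_TT / det(I−A) = 0.90 / 0.5000.
Δx_T = 0.90 × (+150) / 0.5000 = 135.00 / 0.5000 = 270.00.

Δx_T = 270.00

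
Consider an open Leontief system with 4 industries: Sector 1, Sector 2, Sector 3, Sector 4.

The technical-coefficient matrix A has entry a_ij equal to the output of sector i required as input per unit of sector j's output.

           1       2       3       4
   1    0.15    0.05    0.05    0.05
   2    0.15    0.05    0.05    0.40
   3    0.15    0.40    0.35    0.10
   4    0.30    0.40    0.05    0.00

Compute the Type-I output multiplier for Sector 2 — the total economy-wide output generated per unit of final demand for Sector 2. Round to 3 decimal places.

m_2 = 3.294

I − A =
  [   0.85    -0.05    -0.05    -0.05]
  [  -0.15     0.95    -0.05    -0.40]
  [  -0.15    -0.40     0.65    -0.10]
  [  -0.30    -0.40    -0.05     1.00]
Compute the cofactors C_ij = (−1)^(i+j)·(3×3 minor ij) of I−A; the adjugate is their transpose:
adj(I−A) = Cᵀ =
  [ 0.478750   0.068250   0.046375   0.055875]
  [ 0.186750   0.529125   0.072625   0.228250]
  [ 0.261000   0.380000   0.640750   0.229125]
  [ 0.231375   0.251125   0.075000   0.492500]
det(I−A) = Σ_j (I−A)_1j·C_1j = (0.85)(0.478750) + (-0.05)(0.186750) + (-0.05)(0.261000) + (-0.05)(0.231375) = 0.37298125
(I − A)⁻¹ = adj(I−A) / det(I−A) ≈
  [   1.2836     0.1830     0.1243     0.1498]
  [   0.5007     1.4186     0.1947     0.6120]
  [   0.6998     1.0188     1.7179     0.6143]
  [   0.6203     0.6733     0.2011     1.3204]
The output multiplier for sector j is the column-j sum of the Leontief inverse (I − A)⁻¹ = adj(I−A) / det(I−A).
Column 2 of adj(I−A): (0.068250, 0.529125, 0.380000, 0.251125); det(I−A) = 0.37298125.
m_2 = (0.068250 + 0.529125 + 0.380000 + 0.251125) / 0.37298125 = 1.2285 / 0.37298125 ≈ 3.294.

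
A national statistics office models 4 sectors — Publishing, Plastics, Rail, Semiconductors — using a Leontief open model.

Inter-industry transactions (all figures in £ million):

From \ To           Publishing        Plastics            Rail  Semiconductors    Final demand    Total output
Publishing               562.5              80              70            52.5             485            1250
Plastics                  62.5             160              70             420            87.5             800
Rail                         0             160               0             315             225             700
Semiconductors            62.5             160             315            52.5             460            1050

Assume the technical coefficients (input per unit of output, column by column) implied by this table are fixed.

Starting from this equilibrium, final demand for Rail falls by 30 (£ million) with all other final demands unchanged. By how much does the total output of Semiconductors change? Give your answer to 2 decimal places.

Δx_4 = -23.64

Technical coefficients a_ij = z_ij / X_j:
  a_11 = 562.5/1250 = 0.45, a_21 = 62.5/1250 = 0.05, a_31 = 0/1250 = 0.00, a_41 = 62.5/1250 = 0.05
  a_12 = 80/800 = 0.10, a_22 = 160/800 = 0.20, a_32 = 160/800 = 0.20, a_42 = 160/800 = 0.20
  a_13 = 70/700 = 0.10, a_23 = 70/700 = 0.10, a_33 = 0/700 = 0.00, a_43 = 315/700 = 0.45
  a_14 = 52.5/1050 = 0.05, a_24 = 420/1050 = 0.40, a_34 = 315/1050 = 0.30, a_44 = 52.5/1050 = 0.05
I − A =
  [   0.55    -0.10    -0.10    -0.05]
  [  -0.05     0.80    -0.10    -0.40]
  [   0.00    -0.20     1.00    -0.30]
  [  -0.05    -0.20    -0.45     0.95]
Compute the cofactors C_ij = (−1)^(i+j)·(3×3 minor ij) of I−A; the adjugate is their transpose:
adj(I−A) = Cᵀ =
  [ 0.511000   0.121000   0.114500   0.114000]
  [ 0.062250   0.444250   0.158875   0.240500]
  [ 0.028500   0.138500   0.364750   0.175000]
  [ 0.053500   0.165500   0.212250   0.423000]
det(I−A) = Σ_j (I−A)_1j·C_1j = (0.55)(0.511000) + (-0.10)(0.062250) + (-0.10)(0.028500) + (-0.05)(0.053500) = 0.2693
(I − A)⁻¹ = adj(I−A) / det(I−A) ≈
  [   1.8975     0.4493     0.4252     0.4233]
  [   0.2312     1.6496     0.5900     0.8931]
  [   0.1058     0.5143     1.3544     0.6498]
  [   0.1987     0.6146     0.7882     1.5707]
Δx = (I − A)⁻¹ Δd with Δd having -30 in the Rail component and 0 elsewhere.
So Δx_4 = L_43 · (-30), where L_43 = adj(I−A)_43 / det(I−A) = 0.212250 / 0.2693.
Δx_4 = 0.212250 × (-30) / 0.2693 = -6.3675 / 0.2693 ≈ -23.64.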